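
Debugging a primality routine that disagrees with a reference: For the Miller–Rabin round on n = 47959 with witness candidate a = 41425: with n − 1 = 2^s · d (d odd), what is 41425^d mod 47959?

n − 1 = 47958 = 2^1 · 23979, so s = 1 and d = 23979.
Repeated squaring mod 47959: 41425^1 ≡ 41425, 41425^2 ≡ 9646, 41425^4 ≡ 4856, 41425^8 ≡ 32867, 41425^16 ≡ 11173, 41425^32 ≡ 46611, 41425^64 ≡ 42621, 41425^128 ≡ 6598, 41425^256 ≡ 34791, 41425^512 ≡ 24439, 41425^1024 ≡ 31294, 41425^2048 ≡ 39615, 41425^4096 ≡ 33827, 41425^8192 ≡ 12148, 41425^16384 ≡ 4061.
23979 = 16384 + 4096 + 2048 + 1024 + 256 + 128 + 32 + 8 + 2 + 1, so 41425^23979 ≡ 4061·33827·39615·31294·34791·6598·46611·32867·9646·41425 ≡ 19646 (mod 47959).

19646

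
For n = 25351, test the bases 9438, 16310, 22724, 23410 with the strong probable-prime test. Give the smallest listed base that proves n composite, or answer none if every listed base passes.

n − 1 = 25350 = 2^1 · 12675, so s = 1 and d = 12675.
Base 9438: x_0 = 9438^12675 mod 25351 = 25350. x_0 = 25350 ≡ −1, so 9438 is not a witness.
Base 16310: x_0 = 16310^12675 mod 25351 = 25350. x_0 = 25350 ≡ −1, so 16310 is not a witness.
Base 22724: x_0 = 22724^12675 mod 25351 = 8887. x_0 ∉ {1, 25350} and s = 1, so 22724 is a Miller–Rabin witness and 25351 is composite.
Base 23410: x_0 = 23410^12675 mod 25351 = 16464. x_0 ∉ {1, 25350} and s = 1, so 23410 is a Miller–Rabin witness and 25351 is composite.
The smallest witness among the given bases is 22724.

22724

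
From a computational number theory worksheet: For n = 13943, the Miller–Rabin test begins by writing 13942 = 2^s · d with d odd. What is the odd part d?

6971

Halving: 13942 → 6971; 6971 is odd.
So 13942 = 2^1 · 6971.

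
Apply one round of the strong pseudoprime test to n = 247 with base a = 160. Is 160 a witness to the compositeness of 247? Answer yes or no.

no

n − 1 = 246 = 2^1 · 123, so s = 1 and d = 123.
x_0 = 160^123 mod 247 = 246.
x_0 = 246 ≡ −1, so 160 is not a witness.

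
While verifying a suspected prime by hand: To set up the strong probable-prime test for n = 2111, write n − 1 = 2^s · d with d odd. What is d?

1055

Halving: 2110 → 1055; 1055 is odd.
So 2110 = 2^1 · 1055.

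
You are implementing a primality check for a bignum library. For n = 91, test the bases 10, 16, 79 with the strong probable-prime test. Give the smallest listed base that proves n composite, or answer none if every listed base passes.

none

n − 1 = 90 = 2^1 · 45, so s = 1 and d = 45.
Base 10: x_0 = 10^45 mod 91 = 90. x_0 = 90 ≡ −1, so 10 is not a witness.
Base 16: x_0 = 16^45 mod 91 = 1. x_0 = 1, so 16 is not a witness.
Base 79: x_0 = 79^45 mod 91 = 1. x_0 = 1, so 79 is not a witness.
No listed base is a witness for 91.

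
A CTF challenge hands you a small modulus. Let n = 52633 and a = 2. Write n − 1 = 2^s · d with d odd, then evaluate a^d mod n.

1

n − 1 = 52632 = 2^3 · 6579, so s = 3 and d = 6579.
Repeated squaring mod 52633: 2^1 ≡ 2, 2^2 ≡ 4, 2^4 ≡ 16, 2^8 ≡ 256, 2^16 ≡ 12903, 2^32 ≡ 9230, 2^64 ≡ 32706, 2^128 ≡ 21977, 2^256 ≡ 28121, 2^512 ≡ 32449, 2^1024 ≡ 14436, 2^2048 ≡ 24049, 2^4096 ≡ 22997.
6579 = 4096 + 2048 + 256 + 128 + 32 + 16 + 2 + 1, so 2^6579 ≡ 22997·24049·28121·21977·9230·12903·4·2 ≡ 1 (mod 52633).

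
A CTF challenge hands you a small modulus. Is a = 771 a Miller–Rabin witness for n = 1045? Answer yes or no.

no

n − 1 = 1044 = 2^2 · 261, so s = 2 and d = 261.
Repeated squaring mod 1045: 771^1 ≡ 771, 771^2 ≡ 881, 771^4 ≡ 771, 771^8 ≡ 881, 771^16 ≡ 771, 771^32 ≡ 881, 771^64 ≡ 771, 771^128 ≡ 881, 771^256 ≡ 771.
261 = 256 + 4 + 1, so 771^261 ≡ 771·771·771 ≡ 1 (mod 1045).
x_0 = 771^261 mod 1045 = 1.
x_0 = 1, so 771 is not a witness.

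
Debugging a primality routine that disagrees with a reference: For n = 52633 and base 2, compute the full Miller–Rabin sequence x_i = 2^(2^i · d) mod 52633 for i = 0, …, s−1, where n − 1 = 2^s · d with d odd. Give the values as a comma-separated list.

n − 1 = 52632 = 2^3 · 6579, so s = 3 and d = 6579.
x_0 = 2^6579 mod 52633 = 1.
x_1 = 1^2 mod 52633 = 1.
x_2 = 1^2 mod 52633 = 1.

1, 1, 1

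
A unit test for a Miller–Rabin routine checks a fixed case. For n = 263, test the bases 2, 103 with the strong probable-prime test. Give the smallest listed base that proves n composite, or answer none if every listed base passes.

none

n − 1 = 262 = 2^1 · 131, so s = 1 and d = 131.
Base 2: x_0 = 2^131 mod 263 = 1. x_0 = 1, so 2 is not a witness.
Base 103: x_0 = 103^131 mod 263 = 1. x_0 = 1, so 103 is not a witness.
No listed base is a witness for 263.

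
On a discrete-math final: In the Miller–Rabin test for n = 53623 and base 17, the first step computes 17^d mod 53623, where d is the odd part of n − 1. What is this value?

n − 1 = 53622 = 2^1 · 26811, so s = 1 and d = 26811.
17^26811 mod 53623 = 53622.

53622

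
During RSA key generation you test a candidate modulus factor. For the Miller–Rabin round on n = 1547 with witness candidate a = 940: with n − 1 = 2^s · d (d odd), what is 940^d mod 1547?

n − 1 = 1546 = 2^1 · 773, so s = 1 and d = 773.
940^773 mod 1547 = 1544.

1544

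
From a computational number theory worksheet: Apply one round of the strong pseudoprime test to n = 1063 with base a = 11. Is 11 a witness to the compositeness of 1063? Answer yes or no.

n − 1 = 1062 = 2^1 · 531, so s = 1 and d = 531.
Repeated squaring mod 1063: 11^1 ≡ 11, 11^2 ≡ 121, 11^4 ≡ 822, 11^8 ≡ 679, 11^16 ≡ 762, 11^32 ≡ 246, 11^64 ≡ 988, 11^128 ≡ 310, 11^256 ≡ 430, 11^512 ≡ 1001.
531 = 512 + 16 + 2 + 1, so 11^531 ≡ 1001·762·121·11 ≡ 1 (mod 1063).
x_0 = 11^531 mod 1063 = 1.
x_0 = 1, so 11 is not a witness.

no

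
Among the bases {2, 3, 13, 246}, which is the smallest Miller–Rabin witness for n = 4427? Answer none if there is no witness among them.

2

n − 1 = 4426 = 2^1 · 2213, so s = 1 and d = 2213.
Base 2: x_0 = 2^2213 mod 4427 = 1910. x_0 ∉ {1, 4426} and s = 1, so 2 is a Miller–Rabin witness and 4427 is composite.
Base 3: x_0 = 3^2213 mod 4427 = 355. x_0 ∉ {1, 4426} and s = 1, so 3 is a Miller–Rabin witness and 4427 is composite.
Base 13: x_0 = 13^2213 mod 4427 = 896. x_0 ∉ {1, 4426} and s = 1, so 13 is a Miller–Rabin witness and 4427 is composite.
Base 246: x_0 = 246^2213 mod 4427 = 1595. x_0 ∉ {1, 4426} and s = 1, so 246 is a Miller–Rabin witness and 4427 is composite.
The smallest witness among the given bases is 2.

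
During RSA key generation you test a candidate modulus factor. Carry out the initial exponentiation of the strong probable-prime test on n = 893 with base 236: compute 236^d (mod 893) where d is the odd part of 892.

236

n − 1 = 892 = 2^2 · 223, so s = 2 and d = 223.
By repeated squaring, 236^223 ≡ 236 (mod 893).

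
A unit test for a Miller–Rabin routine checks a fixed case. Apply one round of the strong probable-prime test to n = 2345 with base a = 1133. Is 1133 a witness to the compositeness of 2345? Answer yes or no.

n − 1 = 2344 = 2^3 · 293, so s = 3 and d = 293.
x_0 = 1133^293 mod 2345 = 1238.
x_0 is neither 1 nor 2344, so continue squaring.
x_1 = 1238^2 mod 2345 = 1359.
x_2 = 1359^2 mod 2345 = 1366.
Reached i = s−1 = 2 without hitting −1: 1133 is a Miller–Rabin witness and 2345 is composite.

yes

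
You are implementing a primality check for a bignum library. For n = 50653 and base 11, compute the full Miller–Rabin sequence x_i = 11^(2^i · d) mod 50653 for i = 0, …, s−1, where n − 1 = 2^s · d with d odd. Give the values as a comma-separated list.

46434, 20758

n − 1 = 50652 = 2^2 · 12663, so s = 2 and d = 12663.
x_0 = 11^12663 mod 50653 = 46434.
x_1 = 46434^2 mod 50653 = 20758.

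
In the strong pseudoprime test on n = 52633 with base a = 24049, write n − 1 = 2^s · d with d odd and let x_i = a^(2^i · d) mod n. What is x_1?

1

n − 1 = 52632 = 2^3 · 6579, so s = 3 and d = 6579.
Repeated squaring mod 52633: 24049^1 ≡ 24049, 24049^2 ≡ 22997, 24049^4 ≡ 5625, 24049^8 ≡ 8192, 24049^16 ≡ 1789, 24049^32 ≡ 42541, 24049^64 ≡ 3609, 24049^128 ≡ 24530, 24049^256 ≡ 20444, 24049^512 ≡ 51116, 24049^1024 ≡ 38070, 24049^2048 ≡ 22612, 24049^4096 ≡ 25582.
6579 = 4096 + 2048 + 256 + 128 + 32 + 16 + 2 + 1, so 24049^6579 ≡ 25582·22612·20444·24530·42541·1789·22997·24049 ≡ 1 (mod 52633).
x_0 = 1.
x_1 = 1^2 mod 52633 = 1.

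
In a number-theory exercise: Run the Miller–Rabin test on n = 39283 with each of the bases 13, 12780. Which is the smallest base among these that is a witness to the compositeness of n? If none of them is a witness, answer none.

n − 1 = 39282 = 2^1 · 19641, so s = 1 and d = 19641.
Base 13: x_0 = 13^19641 mod 39283 = 11535. x_0 ∉ {1, 39282} and s = 1, so 13 is a Miller–Rabin witness and 39283 is composite.
Base 12780: x_0 = 12780^19641 mod 39283 = 24477. x_0 ∉ {1, 39282} and s = 1, so 12780 is a Miller–Rabin witness and 39283 is composite.
The smallest witness among the given bases is 13.

13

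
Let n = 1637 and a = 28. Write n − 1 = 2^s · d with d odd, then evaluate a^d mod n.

n − 1 = 1636 = 2^2 · 409, so s = 2 and d = 409.
Repeated squaring mod 1637: 28^1 ≡ 28, 28^2 ≡ 784, 28^4 ≡ 781, 28^8 ≡ 997, 28^16 ≡ 350, 28^32 ≡ 1362, 28^64 ≡ 323, 28^128 ≡ 1198, 28^256 ≡ 1192.
409 = 256 + 128 + 16 + 8 + 1, so 28^409 ≡ 1192·1198·350·997·28 ≡ 1321 (mod 1637).

1321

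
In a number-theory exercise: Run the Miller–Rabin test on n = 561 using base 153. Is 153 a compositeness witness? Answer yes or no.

n − 1 = 560 = 2^4 · 35, so s = 4 and d = 35.
x_0 = 153^35 mod 561 = 153.
x_0 is neither 1 nor 560, so continue squaring.
x_1 = 153^2 mod 561 = 408.
x_2 = 408^2 mod 561 = 408.
x_3 = 408^2 mod 561 = 408.
Reached i = s−1 = 3 without hitting −1: 153 is a Miller–Rabin witness and 561 is composite.

yes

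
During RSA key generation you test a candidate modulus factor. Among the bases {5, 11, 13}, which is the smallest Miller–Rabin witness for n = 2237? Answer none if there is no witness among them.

n − 1 = 2236 = 2^2 · 559, so s = 2 and d = 559.
Base 5: x_0 = 5^559 mod 2237 = 1021. x_0 is neither 1 nor 2236, so continue squaring. x_1 = 1021^2 mod 2237 = 2236. x_1 ≡ −1, so 5 is not a witness.
Base 11: x_0 = 11^559 mod 2237 = 1. x_0 = 1, so 11 is not a witness.
Base 13: x_0 = 13^559 mod 2237 = 2236. x_0 = 2236 ≡ −1, so 13 is not a witness.
No listed base is a witness for 2237.

none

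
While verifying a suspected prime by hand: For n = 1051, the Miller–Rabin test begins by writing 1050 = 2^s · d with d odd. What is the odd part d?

Halving: 1050 → 525; 525 is odd.
So 1050 = 2^1 · 525.

525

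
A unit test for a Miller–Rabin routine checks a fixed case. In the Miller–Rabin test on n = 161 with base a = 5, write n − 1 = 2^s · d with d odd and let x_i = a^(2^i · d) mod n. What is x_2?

81

n − 1 = 160 = 2^5 · 5, so s = 5 and d = 5.
x_0 = 5^5 mod 161 = 66.
x_1 = 66^2 mod 161 = 9.
x_2 = 9^2 mod 161 = 81.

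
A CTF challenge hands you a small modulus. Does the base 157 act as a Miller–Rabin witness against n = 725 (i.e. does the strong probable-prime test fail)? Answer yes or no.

n − 1 = 724 = 2^2 · 181, so s = 2 and d = 181.
x_0 = 157^181 mod 725 = 157.
x_0 is neither 1 nor 724, so continue squaring.
x_1 = 157^2 mod 725 = 724.
x_1 ≡ −1, so 157 is not a witness.

no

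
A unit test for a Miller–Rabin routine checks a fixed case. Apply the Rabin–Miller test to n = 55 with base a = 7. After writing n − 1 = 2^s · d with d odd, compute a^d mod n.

28

n − 1 = 54 = 2^1 · 27, so s = 1 and d = 27.
7^27 mod 55 = 28.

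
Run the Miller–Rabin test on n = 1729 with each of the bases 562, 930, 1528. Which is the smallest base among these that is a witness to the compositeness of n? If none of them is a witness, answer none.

n − 1 = 1728 = 2^6 · 27, so s = 6 and d = 27.
Base 562: x_0 = 562^27 mod 1729 = 1. x_0 = 1, so 562 is not a witness.
Base 930: x_0 = 930^27 mod 1729 = 265. x_0 is neither 1 nor 1728, so continue squaring. x_1 = 265^2 mod 1729 = 1065. x_2 = 1065^2 mod 1729 = 1. x_2 = 1 but x_1 ≠ ±1, a nontrivial square root of 1 — 930 is a witness and 1729 is composite.
Base 1528: x_0 = 1528^27 mod 1729 = 512. x_0 is neither 1 nor 1728, so continue squaring. x_1 = 512^2 mod 1729 = 1065. x_2 = 1065^2 mod 1729 = 1. x_2 = 1 but x_1 ≠ ±1, a nontrivial square root of 1 — 1528 is a witness and 1729 is composite.
The smallest witness among the given bases is 930.

930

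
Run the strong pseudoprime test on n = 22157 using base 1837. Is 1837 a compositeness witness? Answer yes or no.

n − 1 = 22156 = 2^2 · 5539, so s = 2 and d = 5539.
By repeated squaring, 1837^5539 ≡ 21398 (mod 22157).
x_0 = 1837^5539 mod 22157 = 21398.
x_0 is neither 1 nor 22156, so continue squaring.
x_1 = 21398^2 mod 22157 = 22156.
x_1 ≡ −1, so 1837 is not a witness.

no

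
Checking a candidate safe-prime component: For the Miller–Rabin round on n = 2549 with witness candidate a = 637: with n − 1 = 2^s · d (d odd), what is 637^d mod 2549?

1

n − 1 = 2548 = 2^2 · 637, so s = 2 and d = 637.
637^637 mod 2549 = 1.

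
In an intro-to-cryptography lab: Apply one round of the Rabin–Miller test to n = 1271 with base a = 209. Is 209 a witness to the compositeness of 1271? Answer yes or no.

n − 1 = 1270 = 2^1 · 635, so s = 1 and d = 635.
x_0 = 209^635 mod 1271 = 1270.
x_0 = 1270 ≡ −1, so 209 is not a witness.

no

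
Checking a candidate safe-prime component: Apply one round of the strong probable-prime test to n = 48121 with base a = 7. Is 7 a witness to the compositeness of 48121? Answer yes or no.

no

n − 1 = 48120 = 2^3 · 6015, so s = 3 and d = 6015.
x_0 = 7^6015 mod 48121 = 18006.
x_0 is neither 1 nor 48120, so continue squaring.
x_1 = 18006^2 mod 48121 = 24859.
x_2 = 24859^2 mod 48121 = 48120.
x_2 ≡ −1, so 7 is not a witness.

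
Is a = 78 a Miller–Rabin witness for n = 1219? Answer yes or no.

n − 1 = 1218 = 2^1 · 609, so s = 1 and d = 609.
x_0 = 78^609 mod 1219 = 29.
x_0 ∉ {1, 1218} and s = 1, so 78 is a Miller–Rabin witness and 1219 is composite.

yes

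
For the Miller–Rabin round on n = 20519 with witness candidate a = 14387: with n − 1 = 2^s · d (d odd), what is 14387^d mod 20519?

6126

n − 1 = 20518 = 2^1 · 10259, so s = 1 and d = 10259.
14387^10259 mod 20519 = 6126.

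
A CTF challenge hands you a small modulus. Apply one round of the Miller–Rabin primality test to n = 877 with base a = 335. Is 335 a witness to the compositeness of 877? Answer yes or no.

n − 1 = 876 = 2^2 · 219, so s = 2 and d = 219.
x_0 = 335^219 mod 877 = 151.
x_0 is neither 1 nor 876, so continue squaring.
x_1 = 151^2 mod 877 = 876.
x_1 ≡ −1, so 335 is not a witness.

no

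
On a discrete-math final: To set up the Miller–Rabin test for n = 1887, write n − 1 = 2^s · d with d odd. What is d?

Halving: 1886 → 943; 943 is odd.
So 1886 = 2^1 · 943.

943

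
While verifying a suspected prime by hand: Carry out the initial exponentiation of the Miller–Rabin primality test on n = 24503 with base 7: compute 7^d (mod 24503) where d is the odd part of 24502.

22080

n − 1 = 24502 = 2^1 · 12251, so s = 1 and d = 12251.
7^12251 mod 24503 = 22080.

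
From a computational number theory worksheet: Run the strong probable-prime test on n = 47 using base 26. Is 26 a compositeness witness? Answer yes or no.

n − 1 = 46 = 2^1 · 23, so s = 1 and d = 23.
Repeated squaring mod 47: 26^1 ≡ 26, 26^2 ≡ 18, 26^4 ≡ 42, 26^8 ≡ 25, 26^16 ≡ 14.
23 = 16 + 4 + 2 + 1, so 26^23 ≡ 14·42·18·26 ≡ 46 (mod 47).
x_0 = 26^23 mod 47 = 46.
x_0 = 46 ≡ −1, so 26 is not a witness.

no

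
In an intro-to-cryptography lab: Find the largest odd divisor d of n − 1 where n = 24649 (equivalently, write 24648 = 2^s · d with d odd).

3081

Halving: 24648 → 12324 → 6162 → 3081; 3081 is odd.
So 24648 = 2^3 · 3081.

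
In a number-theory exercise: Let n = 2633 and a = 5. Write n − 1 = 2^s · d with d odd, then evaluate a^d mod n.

n − 1 = 2632 = 2^3 · 329, so s = 3 and d = 329.
5^329 mod 2633 = 1556.

1556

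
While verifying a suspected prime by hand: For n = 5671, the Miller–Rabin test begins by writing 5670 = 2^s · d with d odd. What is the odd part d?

2835

Halving: 5670 → 2835; 2835 is odd.
So 5670 = 2^1 · 2835.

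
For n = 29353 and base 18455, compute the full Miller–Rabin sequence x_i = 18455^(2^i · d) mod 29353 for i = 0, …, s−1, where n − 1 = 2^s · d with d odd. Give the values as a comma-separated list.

n − 1 = 29352 = 2^3 · 3669, so s = 3 and d = 3669.
x_0 = 18455^3669 mod 29353 = 9355.
x_1 = 9355^2 mod 29353 = 14732.
x_2 = 14732^2 mod 29353 = 25095.

9355, 14732, 25095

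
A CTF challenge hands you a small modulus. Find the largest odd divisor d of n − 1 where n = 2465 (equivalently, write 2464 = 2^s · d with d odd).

Halving: 2464 → 1232 → 616 → 308 → 154 → 77; 77 is odd.
So 2464 = 2^5 · 77.

77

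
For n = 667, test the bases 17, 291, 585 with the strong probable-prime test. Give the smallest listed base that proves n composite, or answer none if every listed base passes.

n − 1 = 666 = 2^1 · 333, so s = 1 and d = 333.
Base 17: x_0 = 17^333 mod 667 = 336. x_0 ∉ {1, 666} and s = 1, so 17 is a Miller–Rabin witness and 667 is composite.
Base 291: x_0 = 291^333 mod 667 = 523. x_0 ∉ {1, 666} and s = 1, so 291 is a Miller–Rabin witness and 667 is composite.
Base 585: x_0 = 585^333 mod 667 = 448. x_0 ∉ {1, 666} and s = 1, so 585 is a Miller–Rabin witness and 667 is composite.
The smallest witness among the given bases is 17.

17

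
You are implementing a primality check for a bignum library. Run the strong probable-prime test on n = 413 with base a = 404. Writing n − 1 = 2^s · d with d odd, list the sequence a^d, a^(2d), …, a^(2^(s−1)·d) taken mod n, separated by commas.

327, 375

n − 1 = 412 = 2^2 · 103, so s = 2 and d = 103.
x_0 = 404^103 mod 413 = 327.
x_1 = 327^2 mod 413 = 375.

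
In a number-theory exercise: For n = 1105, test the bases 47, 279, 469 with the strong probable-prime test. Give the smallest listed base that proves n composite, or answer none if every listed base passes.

n − 1 = 1104 = 2^4 · 69, so s = 4 and d = 69.
Base 47: x_0 = 47^69 mod 1105 = 47. x_0 is neither 1 nor 1104, so continue squaring. x_1 = 47^2 mod 1105 = 1104. x_1 ≡ −1, so 47 is not a witness.
Base 279: x_0 = 279^69 mod 1105 = 759. x_0 is neither 1 nor 1104, so continue squaring. x_1 = 759^2 mod 1105 = 376. x_2 = 376^2 mod 1105 = 1041. x_3 = 1041^2 mod 1105 = 781. Reached i = s−1 = 3 without hitting −1: 279 is a Miller–Rabin witness and 1105 is composite.
Base 469: x_0 = 469^69 mod 1105 = 924. x_0 is neither 1 nor 1104, so continue squaring. x_1 = 924^2 mod 1105 = 716. x_2 = 716^2 mod 1105 = 1041. x_3 = 1041^2 mod 1105 = 781. Reached i = s−1 = 3 without hitting −1: 469 is a Miller–Rabin witness and 1105 is composite.
The smallest witness among the given bases is 279.

279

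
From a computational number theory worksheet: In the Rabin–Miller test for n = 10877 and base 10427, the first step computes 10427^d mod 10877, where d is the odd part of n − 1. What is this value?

n − 1 = 10876 = 2^2 · 2719, so s = 2 and d = 2719.
10427^2719 mod 10877 = 3808.

3808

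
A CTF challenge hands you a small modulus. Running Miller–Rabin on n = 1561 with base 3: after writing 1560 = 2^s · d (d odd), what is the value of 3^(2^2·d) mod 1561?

1534

n − 1 = 1560 = 2^3 · 195, so s = 3 and d = 195.
Repeated squaring mod 1561: 3^1 ≡ 3, 3^2 ≡ 9, 3^4 ≡ 81, 3^8 ≡ 317, 3^16 ≡ 585, 3^32 ≡ 366, 3^64 ≡ 1271, 3^128 ≡ 1367.
195 = 128 + 64 + 2 + 1, so 3^195 ≡ 1367·1271·9·3 ≡ 167 (mod 1561).
x_0 = 167.
x_1 = 167^2 mod 1561 = 1352.
x_2 = 1352^2 mod 1561 = 1534.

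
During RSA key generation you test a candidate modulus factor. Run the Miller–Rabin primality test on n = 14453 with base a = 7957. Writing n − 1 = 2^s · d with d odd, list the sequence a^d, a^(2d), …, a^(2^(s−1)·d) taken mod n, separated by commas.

n − 1 = 14452 = 2^2 · 3613, so s = 2 and d = 3613.
x_0 = 7957^3613 mod 14453 = 12835.
x_1 = 12835^2 mod 14453 = 1931.

12835, 1931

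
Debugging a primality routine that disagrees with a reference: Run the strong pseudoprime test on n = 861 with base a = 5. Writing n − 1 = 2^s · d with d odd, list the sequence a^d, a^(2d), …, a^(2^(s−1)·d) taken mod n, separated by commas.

647, 163

n − 1 = 860 = 2^2 · 215, so s = 2 and d = 215.
x_0 = 5^215 mod 861 = 647.
x_1 = 647^2 mod 861 = 163.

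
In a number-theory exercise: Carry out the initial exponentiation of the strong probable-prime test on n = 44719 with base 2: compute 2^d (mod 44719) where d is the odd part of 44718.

40057

n − 1 = 44718 = 2^1 · 22359, so s = 1 and d = 22359.
2^22359 mod 44719 = 40057.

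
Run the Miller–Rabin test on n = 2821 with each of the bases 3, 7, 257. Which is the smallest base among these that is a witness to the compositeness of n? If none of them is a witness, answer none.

3

n − 1 = 2820 = 2^2 · 705, so s = 2 and d = 705.
Base 3: x_0 = 3^705 mod 2821 = 1301. x_0 is neither 1 nor 2820, so continue squaring. x_1 = 1301^2 mod 2821 = 1. x_1 = 1 but x_0 ≠ ±1, a nontrivial square root of 1 — 3 is a witness and 2821 is composite.
Base 7: x_0 = 7^705 mod 2821 = 931. x_0 is neither 1 nor 2820, so continue squaring. x_1 = 931^2 mod 2821 = 714. Reached i = s−1 = 1 without hitting −1: 7 is a Miller–Rabin witness and 2821 is composite.
Base 257: x_0 = 257^705 mod 2821 = 2729. x_0 is neither 1 nor 2820, so continue squaring. x_1 = 2729^2 mod 2821 = 1. x_1 = 1 but x_0 ≠ ±1, a nontrivial square root of 1 — 257 is a witness and 2821 is composite.
The smallest witness among the given bases is 3.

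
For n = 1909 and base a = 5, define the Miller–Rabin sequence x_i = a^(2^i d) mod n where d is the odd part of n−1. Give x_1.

775

n − 1 = 1908 = 2^2 · 477, so s = 2 and d = 477.
Repeated squaring mod 1909: 5^1 ≡ 5, 5^2 ≡ 25, 5^4 ≡ 625, 5^8 ≡ 1189, 5^16 ≡ 1061, 5^32 ≡ 1320, 5^64 ≡ 1392, 5^128 ≡ 29, 5^256 ≡ 841.
477 = 256 + 128 + 64 + 16 + 8 + 4 + 1, so 5^477 ≡ 841·29·1392·1061·1189·625·5 ≡ 364 (mod 1909).
x_0 = 364.
x_1 = 364^2 mod 1909 = 775.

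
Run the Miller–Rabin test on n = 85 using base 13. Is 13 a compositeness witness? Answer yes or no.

no

n − 1 = 84 = 2^2 · 21, so s = 2 and d = 21.
x_0 = 13^21 mod 85 = 13.
x_0 is neither 1 nor 84, so continue squaring.
x_1 = 13^2 mod 85 = 84.
x_1 ≡ −1, so 13 is not a witness.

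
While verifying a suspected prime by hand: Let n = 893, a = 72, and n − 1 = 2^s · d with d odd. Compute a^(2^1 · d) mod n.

378

n − 1 = 892 = 2^2 · 223, so s = 2 and d = 223.
By repeated squaring, 72^223 ≡ 336 (mod 893).
x_0 = 336.
x_1 = 336^2 mod 893 = 378.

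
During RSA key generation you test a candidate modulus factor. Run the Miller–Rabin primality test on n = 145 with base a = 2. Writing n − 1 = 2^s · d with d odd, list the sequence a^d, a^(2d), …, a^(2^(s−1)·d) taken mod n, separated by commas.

n − 1 = 144 = 2^4 · 9, so s = 4 and d = 9.
x_0 = 2^9 mod 145 = 77.
x_1 = 77^2 mod 145 = 129.
x_2 = 129^2 mod 145 = 111.
x_3 = 111^2 mod 145 = 141.

77, 129, 111, 141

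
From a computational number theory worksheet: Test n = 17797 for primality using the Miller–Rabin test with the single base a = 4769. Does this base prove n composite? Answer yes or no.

n − 1 = 17796 = 2^2 · 4449, so s = 2 and d = 4449.
x_0 = 4769^4449 mod 17797 = 10629.
x_0 is neither 1 nor 17796, so continue squaring.
x_1 = 10629^2 mod 17797 = 285.
Reached i = s−1 = 1 without hitting −1: 4769 is a Miller–Rabin witness and 17797 is composite.

yes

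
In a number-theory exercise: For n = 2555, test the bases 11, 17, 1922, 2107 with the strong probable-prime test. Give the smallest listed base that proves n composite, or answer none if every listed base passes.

n − 1 = 2554 = 2^1 · 1277, so s = 1 and d = 1277.
Base 11: x_0 = 11^1277 mod 2555 = 1416. x_0 ∉ {1, 2554} and s = 1, so 11 is a Miller–Rabin witness and 2555 is composite.
Base 17: x_0 = 17^1277 mod 2555 = 1832. x_0 ∉ {1, 2554} and s = 1, so 17 is a Miller–Rabin witness and 2555 is composite.
Base 1922: x_0 = 1922^1277 mod 2555 = 1682. x_0 ∉ {1, 2554} and s = 1, so 1922 is a Miller–Rabin witness and 2555 is composite.
Base 2107: x_0 = 2107^1277 mod 2555 = 2492. x_0 ∉ {1, 2554} and s = 1, so 2107 is a Miller–Rabin witness and 2555 is composite.
The smallest witness among the given bases is 11.

11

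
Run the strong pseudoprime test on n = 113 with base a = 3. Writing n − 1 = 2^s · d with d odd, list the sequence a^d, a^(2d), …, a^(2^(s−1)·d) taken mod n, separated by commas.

n − 1 = 112 = 2^4 · 7, so s = 4 and d = 7.
x_0 = 3^7 mod 113 = 40.
x_1 = 40^2 mod 113 = 18.
x_2 = 18^2 mod 113 = 98.
x_3 = 98^2 mod 113 = 112.

40, 18, 98, 112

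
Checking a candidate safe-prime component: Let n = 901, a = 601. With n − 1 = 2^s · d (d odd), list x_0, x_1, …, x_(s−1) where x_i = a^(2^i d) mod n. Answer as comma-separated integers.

n − 1 = 900 = 2^2 · 225, so s = 2 and d = 225.
x_0 = 601^225 mod 901 = 669.
x_1 = 669^2 mod 901 = 665.

669, 665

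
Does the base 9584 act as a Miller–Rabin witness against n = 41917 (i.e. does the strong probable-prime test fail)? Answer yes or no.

n − 1 = 41916 = 2^2 · 10479, so s = 2 and d = 10479.
Repeated squaring mod 41917: 9584^1 ≡ 9584, 9584^2 ≡ 12909, 9584^4 ≡ 22206, 9584^8 ≡ 36765, 9584^16 ≡ 9643, 9584^32 ≡ 15543, 9584^64 ≡ 17178, 9584^128 ≡ 29921, 9584^256 ≡ 2955, 9584^512 ≡ 13289, 9584^1024 ≡ 1200, 9584^2048 ≡ 14822, 9584^4096 ≡ 4687, 9584^8192 ≡ 3461.
10479 = 8192 + 2048 + 128 + 64 + 32 + 8 + 4 + 2 + 1, so 9584^10479 ≡ 3461·14822·29921·17178·15543·36765·22206·12909·9584 ≡ 30842 (mod 41917).
x_0 = 9584^10479 mod 41917 = 30842.
x_0 is neither 1 nor 41916, so continue squaring.
x_1 = 30842^2 mod 41917 = 6483.
Reached i = s−1 = 1 without hitting −1: 9584 is a Miller–Rabin witness and 41917 is composite.

yes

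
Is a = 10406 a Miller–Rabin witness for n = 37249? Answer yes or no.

n − 1 = 37248 = 2^7 · 291, so s = 7 and d = 291.
x_0 = 10406^291 mod 37249 = 11344.
x_0 is neither 1 nor 37248, so continue squaring.
x_1 = 11344^2 mod 37249 = 28290.
x_2 = 28290^2 mod 37249 = 29335.
x_3 = 29335^2 mod 37249 = 15827.
x_4 = 15827^2 mod 37249 = 31653.
x_5 = 31653^2 mod 37249 = 26056.
x_6 = 26056^2 mod 37249 = 14862.
Reached i = s−1 = 6 without hitting −1: 10406 is a Miller–Rabin witness and 37249 is composite.

yes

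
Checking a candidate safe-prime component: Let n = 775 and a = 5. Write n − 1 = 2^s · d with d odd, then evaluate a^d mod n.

n − 1 = 774 = 2^1 · 387, so s = 1 and d = 387.
5^387 mod 775 = 125.

125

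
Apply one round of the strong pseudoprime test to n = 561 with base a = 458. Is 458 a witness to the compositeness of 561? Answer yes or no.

no

n − 1 = 560 = 2^4 · 35, so s = 4 and d = 35.
x_0 = 458^35 mod 561 = 560.
x_0 = 560 ≡ −1, so 458 is not a witness.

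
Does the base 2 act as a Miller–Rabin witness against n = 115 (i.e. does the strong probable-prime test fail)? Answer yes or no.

yes

n − 1 = 114 = 2^1 · 57, so s = 1 and d = 57.
x_0 = 2^57 mod 115 = 27.
x_0 ∉ {1, 114} and s = 1, so 2 is a Miller–Rabin witness and 115 is composite.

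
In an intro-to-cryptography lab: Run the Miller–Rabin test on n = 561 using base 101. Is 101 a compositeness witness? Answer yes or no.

n − 1 = 560 = 2^4 · 35, so s = 4 and d = 35.
x_0 = 101^35 mod 561 = 560.
x_0 = 560 ≡ −1, so 101 is not a witness.

no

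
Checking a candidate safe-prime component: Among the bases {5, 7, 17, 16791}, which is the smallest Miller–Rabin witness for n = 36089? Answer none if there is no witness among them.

5

n − 1 = 36088 = 2^3 · 4511, so s = 3 and d = 4511.
Base 5: x_0 = 5^4511 mod 36089 = 33230. x_0 is neither 1 nor 36088, so continue squaring. x_1 = 33230^2 mod 36089 = 17767. x_2 = 17767^2 mod 36089 = 31895. Reached i = s−1 = 2 without hitting −1: 5 is a Miller–Rabin witness and 36089 is composite.
Base 7: x_0 = 7^4511 mod 36089 = 5903. x_0 is neither 1 nor 36088, so continue squaring. x_1 = 5903^2 mod 36089 = 19524. x_2 = 19524^2 mod 36089 = 14558. Reached i = s−1 = 2 without hitting −1: 7 is a Miller–Rabin witness and 36089 is composite.
Base 17: x_0 = 17^4511 mod 36089 = 27301. x_0 is neither 1 nor 36088, so continue squaring. x_1 = 27301^2 mod 36089 = 34573. x_2 = 34573^2 mod 36089 = 24649. Reached i = s−1 = 2 without hitting −1: 17 is a Miller–Rabin witness and 36089 is composite.
Base 16791: x_0 = 16791^4511 mod 36089 = 12548. x_0 is neither 1 nor 36088, so continue squaring. x_1 = 12548^2 mod 36089 = 32086. x_2 = 32086^2 mod 36089 = 493. Reached i = s−1 = 2 without hitting −1: 16791 is a Miller–Rabin witness and 36089 is composite.
The smallest witness among the given bases is 5.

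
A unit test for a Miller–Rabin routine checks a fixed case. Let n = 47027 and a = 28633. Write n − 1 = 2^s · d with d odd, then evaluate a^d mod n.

n − 1 = 47026 = 2^1 · 23513, so s = 1 and d = 23513.
Repeated squaring mod 47027: 28633^1 ≡ 28633, 28633^2 ≡ 26998, 28633^4 ≡ 20531, 28633^8 ≡ 18960, 28633^16 ≡ 7212, 28633^32 ≡ 1082, 28633^64 ≡ 42076, 28633^128 ≡ 11334, 28633^256 ≡ 28819, 28633^512 ≡ 37941, 28633^1024 ≡ 23011, 28633^2048 ≡ 29128, 28633^4096 ≡ 26277, 28633^8192 ≡ 30315, 28633^16384 ≡ 44618.
23513 = 16384 + 4096 + 2048 + 512 + 256 + 128 + 64 + 16 + 8 + 1, so 28633^23513 ≡ 44618·26277·29128·37941·28819·11334·42076·7212·18960·28633 ≡ 7087 (mod 47027).

7087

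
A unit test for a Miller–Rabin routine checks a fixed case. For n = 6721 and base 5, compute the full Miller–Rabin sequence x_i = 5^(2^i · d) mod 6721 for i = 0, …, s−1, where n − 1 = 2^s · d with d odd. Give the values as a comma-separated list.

4555, 298, 1431, 4577, 6293, 1717

n − 1 = 6720 = 2^6 · 105, so s = 6 and d = 105.
x_0 = 5^105 mod 6721 = 4555.
x_1 = 4555^2 mod 6721 = 298.
x_2 = 298^2 mod 6721 = 1431.
x_3 = 1431^2 mod 6721 = 4577.
x_4 = 4577^2 mod 6721 = 6293.
x_5 = 6293^2 mod 6721 = 1717.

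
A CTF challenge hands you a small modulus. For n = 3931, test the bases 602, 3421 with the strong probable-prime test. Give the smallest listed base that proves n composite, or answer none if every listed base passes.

none

n − 1 = 3930 = 2^1 · 1965, so s = 1 and d = 1965.
Base 602: x_0 = 602^1965 mod 3931 = 1. x_0 = 1, so 602 is not a witness.
Base 3421: x_0 = 3421^1965 mod 3931 = 3930. x_0 = 3930 ≡ −1, so 3421 is not a witness.
No listed base is a witness for 3931.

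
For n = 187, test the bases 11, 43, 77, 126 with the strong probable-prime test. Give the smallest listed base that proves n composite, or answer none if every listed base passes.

11

n − 1 = 186 = 2^1 · 93, so s = 1 and d = 93.
Base 11: x_0 = 11^93 mod 187 = 143. x_0 ∉ {1, 186} and s = 1, so 11 is a Miller–Rabin witness and 187 is composite.
Base 43: x_0 = 43^93 mod 187 = 76. x_0 ∉ {1, 186} and s = 1, so 43 is a Miller–Rabin witness and 187 is composite.
Base 77: x_0 = 77^93 mod 187 = 110. x_0 ∉ {1, 186} and s = 1, so 77 is a Miller–Rabin witness and 187 is composite.
Base 126: x_0 = 126^93 mod 187 = 125. x_0 ∉ {1, 186} and s = 1, so 126 is a Miller–Rabin witness and 187 is composite.
The smallest witness among the given bases is 11.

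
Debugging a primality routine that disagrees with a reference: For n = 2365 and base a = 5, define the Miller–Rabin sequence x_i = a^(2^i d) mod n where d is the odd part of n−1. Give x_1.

n − 1 = 2364 = 2^2 · 591, so s = 2 and d = 591.
By repeated squaring, 5^591 ≡ 555 (mod 2365).
x_0 = 555.
x_1 = 555^2 mod 2365 = 575.

575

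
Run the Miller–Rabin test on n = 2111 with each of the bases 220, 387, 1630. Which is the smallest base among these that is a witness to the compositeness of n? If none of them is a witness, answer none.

none

n − 1 = 2110 = 2^1 · 1055, so s = 1 and d = 1055.
Base 220: x_0 = 220^1055 mod 2111 = 1. x_0 = 1, so 220 is not a witness.
Base 387: x_0 = 387^1055 mod 2111 = 2110. x_0 = 2110 ≡ −1, so 387 is not a witness.
Base 1630: x_0 = 1630^1055 mod 2111 = 2110. x_0 = 2110 ≡ −1, so 1630 is not a witness.
No listed base is a witness for 2111.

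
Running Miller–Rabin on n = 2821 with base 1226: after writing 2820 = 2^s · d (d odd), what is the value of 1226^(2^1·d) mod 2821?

1

n − 1 = 2820 = 2^2 · 705, so s = 2 and d = 705.
By repeated squaring, 1226^705 ≡ 1611 (mod 2821).
x_0 = 1611.
x_1 = 1611^2 mod 2821 = 1.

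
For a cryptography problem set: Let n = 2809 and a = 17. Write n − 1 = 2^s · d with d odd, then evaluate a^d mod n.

2543

n − 1 = 2808 = 2^3 · 351, so s = 3 and d = 351.
Repeated squaring mod 2809: 17^1 ≡ 17, 17^2 ≡ 289, 17^4 ≡ 2060, 17^8 ≡ 2010, 17^16 ≡ 758, 17^32 ≡ 1528, 17^64 ≡ 505, 17^128 ≡ 2215, 17^256 ≡ 1711.
351 = 256 + 64 + 16 + 8 + 4 + 2 + 1, so 17^351 ≡ 1711·505·758·2010·2060·289·17 ≡ 2543 (mod 2809).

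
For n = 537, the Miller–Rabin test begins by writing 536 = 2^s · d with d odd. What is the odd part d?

Halving: 536 → 268 → 134 → 67; 67 is odd.
So 536 = 2^3 · 67.

67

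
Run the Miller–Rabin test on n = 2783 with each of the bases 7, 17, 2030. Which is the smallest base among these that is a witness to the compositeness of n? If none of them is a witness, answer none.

n − 1 = 2782 = 2^1 · 1391, so s = 1 and d = 1391.
Base 7: x_0 = 7^1391 mod 2783 = 1811. x_0 ∉ {1, 2782} and s = 1, so 7 is a Miller–Rabin witness and 2783 is composite.
Base 17: x_0 = 17^1391 mod 2783 = 435. x_0 ∉ {1, 2782} and s = 1, so 17 is a Miller–Rabin witness and 2783 is composite.
Base 2030: x_0 = 2030^1391 mod 2783 = 94. x_0 ∉ {1, 2782} and s = 1, so 2030 is a Miller–Rabin witness and 2783 is composite.
The smallest witness among the given bases is 7.

7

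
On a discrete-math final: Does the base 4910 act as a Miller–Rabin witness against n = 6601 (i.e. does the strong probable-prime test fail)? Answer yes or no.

n − 1 = 6600 = 2^3 · 825, so s = 3 and d = 825.
x_0 = 4910^825 mod 6601 = 6600.
x_0 = 6600 ≡ −1, so 4910 is not a witness.

no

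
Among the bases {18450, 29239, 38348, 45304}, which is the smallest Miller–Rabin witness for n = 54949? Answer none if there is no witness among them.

n − 1 = 54948 = 2^2 · 13737, so s = 2 and d = 13737.
Base 18450: x_0 = 18450^13737 mod 54949 = 8494. x_0 is neither 1 nor 54948, so continue squaring. x_1 = 8494^2 mod 54949 = 54948. x_1 ≡ −1, so 18450 is not a witness.
Base 29239: x_0 = 29239^13737 mod 54949 = 8494. x_0 is neither 1 nor 54948, so continue squaring. x_1 = 8494^2 mod 54949 = 54948. x_1 ≡ −1, so 29239 is not a witness.
Base 38348: x_0 = 38348^13737 mod 54949 = 54948. x_0 = 54948 ≡ −1, so 38348 is not a witness.
Base 45304: x_0 = 45304^13737 mod 54949 = 54948. x_0 = 54948 ≡ −1, so 45304 is not a witness.
No listed base is a witness for 54949.

none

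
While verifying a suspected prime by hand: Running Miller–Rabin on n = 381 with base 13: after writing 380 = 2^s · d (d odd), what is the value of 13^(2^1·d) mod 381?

n − 1 = 380 = 2^2 · 95, so s = 2 and d = 95.
x_0 = 13^95 mod 381 = 34.
x_1 = 34^2 mod 381 = 13.

13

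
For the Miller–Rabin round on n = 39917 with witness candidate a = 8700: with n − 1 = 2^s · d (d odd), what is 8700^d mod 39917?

n − 1 = 39916 = 2^2 · 9979, so s = 2 and d = 9979.
Repeated squaring mod 39917: 8700^1 ≡ 8700, 8700^2 ≡ 7368, 8700^4 ≡ 304, 8700^8 ≡ 12582, 8700^16 ≡ 35819, 8700^32 ≡ 28464, 8700^64 ≡ 3947, 8700^128 ≡ 11179, 8700^256 ≡ 29831, 8700^512 ≡ 18880, 8700^1024 ≡ 35507, 8700^2048 ≡ 8521, 8700^4096 ≡ 38335, 8700^8192 ≡ 27870.
9979 = 8192 + 1024 + 512 + 128 + 64 + 32 + 16 + 8 + 2 + 1, so 8700^9979 ≡ 27870·35507·18880·11179·3947·28464·35819·12582·7368·8700 ≡ 690 (mod 39917).

690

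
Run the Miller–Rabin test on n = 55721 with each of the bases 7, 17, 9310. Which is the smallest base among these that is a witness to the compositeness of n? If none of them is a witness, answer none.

none

n − 1 = 55720 = 2^3 · 6965, so s = 3 and d = 6965.
Base 7: x_0 = 7^6965 mod 55721 = 11097. x_0 is neither 1 nor 55720, so continue squaring. x_1 = 11097^2 mod 55721 = 55720. x_1 ≡ −1, so 7 is not a witness.
Base 17: x_0 = 17^6965 mod 55721 = 7345. x_0 is neither 1 nor 55720, so continue squaring. x_1 = 7345^2 mod 55721 = 11097. x_2 = 11097^2 mod 55721 = 55720. x_2 ≡ −1, so 17 is not a witness.
Base 9310: x_0 = 9310^6965 mod 55721 = 43363. x_0 is neither 1 nor 55720, so continue squaring. x_1 = 43363^2 mod 55721 = 44624. x_2 = 44624^2 mod 55721 = 55720. x_2 ≡ −1, so 9310 is not a witness.
No listed base is a witness for 55721.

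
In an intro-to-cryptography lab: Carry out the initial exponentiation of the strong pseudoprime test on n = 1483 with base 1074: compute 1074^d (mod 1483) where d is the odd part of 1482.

n − 1 = 1482 = 2^1 · 741, so s = 1 and d = 741.
Repeated squaring mod 1483: 1074^1 ≡ 1074, 1074^2 ≡ 1185, 1074^4 ≡ 1307, 1074^8 ≡ 1316, 1074^16 ≡ 1195, 1074^32 ≡ 1379, 1074^64 ≡ 435, 1074^128 ≡ 884, 1074^256 ≡ 1398, 1074^512 ≡ 1293.
741 = 512 + 128 + 64 + 32 + 4 + 1, so 1074^741 ≡ 1293·884·435·1379·1307·1074 ≡ 1482 (mod 1483).

1482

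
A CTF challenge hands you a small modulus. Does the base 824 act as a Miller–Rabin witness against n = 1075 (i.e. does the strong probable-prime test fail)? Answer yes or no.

n − 1 = 1074 = 2^1 · 537, so s = 1 and d = 537.
By repeated squaring, 824^537 ≡ 1074 (mod 1075).
x_0 = 824^537 mod 1075 = 1074.
x_0 = 1074 ≡ −1, so 824 is not a witness.

no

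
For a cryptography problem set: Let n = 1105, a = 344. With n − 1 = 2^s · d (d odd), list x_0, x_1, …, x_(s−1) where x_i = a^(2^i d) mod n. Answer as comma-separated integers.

174, 441, 1, 1

n − 1 = 1104 = 2^4 · 69, so s = 4 and d = 69.
x_0 = 344^69 mod 1105 = 174.
x_1 = 174^2 mod 1105 = 441.
x_2 = 441^2 mod 1105 = 1.
x_3 = 1^2 mod 1105 = 1.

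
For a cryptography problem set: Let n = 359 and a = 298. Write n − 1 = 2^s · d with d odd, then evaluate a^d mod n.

1

n − 1 = 358 = 2^1 · 179, so s = 1 and d = 179.
298^179 mod 359 = 1.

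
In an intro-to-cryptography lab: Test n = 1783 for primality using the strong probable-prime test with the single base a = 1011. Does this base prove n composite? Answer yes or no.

n − 1 = 1782 = 2^1 · 891, so s = 1 and d = 891.
x_0 = 1011^891 mod 1783 = 1782.
x_0 = 1782 ≡ −1, so 1011 is not a witness.

no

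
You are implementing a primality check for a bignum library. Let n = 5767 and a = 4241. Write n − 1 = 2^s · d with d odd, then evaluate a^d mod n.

5307

n − 1 = 5766 = 2^1 · 2883, so s = 1 and d = 2883.
By repeated squaring, 4241^2883 ≡ 5307 (mod 5767).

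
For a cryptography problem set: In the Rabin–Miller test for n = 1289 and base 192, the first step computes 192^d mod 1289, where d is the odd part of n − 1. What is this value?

n − 1 = 1288 = 2^3 · 161, so s = 3 and d = 161.
192^161 mod 1289 = 792.

792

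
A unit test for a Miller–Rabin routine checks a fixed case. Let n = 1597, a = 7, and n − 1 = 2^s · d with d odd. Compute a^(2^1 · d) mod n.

n − 1 = 1596 = 2^2 · 399, so s = 2 and d = 399.
x_0 = 7^399 mod 1597 = 1596.
x_1 = 1596^2 mod 1597 = 1.

1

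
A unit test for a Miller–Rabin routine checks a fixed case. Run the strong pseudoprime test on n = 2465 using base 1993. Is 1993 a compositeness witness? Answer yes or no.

n − 1 = 2464 = 2^5 · 77, so s = 5 and d = 77.
x_0 = 1993^77 mod 2465 = 2163.
x_0 is neither 1 nor 2464, so continue squaring.
x_1 = 2163^2 mod 2465 = 2464.
x_1 ≡ −1, so 1993 is not a witness.

no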